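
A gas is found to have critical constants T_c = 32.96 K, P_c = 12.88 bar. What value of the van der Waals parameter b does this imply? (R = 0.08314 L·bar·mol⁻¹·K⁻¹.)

b ≈ 0.02659 L/mol

From T_c = 8a/(27Rb) and P_c = a/(27b²): b = R T_c/(8 P_c).
b = (0.08314)(32.96)/(8×12.88) = 2.7403/103.04 = 0.02659 L/mol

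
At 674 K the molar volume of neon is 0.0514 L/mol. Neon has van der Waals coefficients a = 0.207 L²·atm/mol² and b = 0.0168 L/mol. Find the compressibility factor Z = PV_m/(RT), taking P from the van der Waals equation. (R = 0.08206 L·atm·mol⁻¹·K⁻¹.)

P = RT/(V_m − b) − a/V_m² = (0.08206)(674)/(0.0514 − 0.0168) − 0.207/(0.0514)²
  = 55.308/0.034600 − 78.351 = 1598.5 − 78.351 = 1520.1 atm
Z = PV_m/(RT) = (1520.1)(0.0514)/((0.08206)(674)) = 78.133/55.308 = 1.413

Z ≈ 1.413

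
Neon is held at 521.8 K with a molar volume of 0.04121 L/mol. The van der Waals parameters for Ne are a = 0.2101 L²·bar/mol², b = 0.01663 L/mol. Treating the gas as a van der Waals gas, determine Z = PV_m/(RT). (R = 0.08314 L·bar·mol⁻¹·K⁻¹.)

Z ≈ 1.559

P = RT/(V_m − b) − a/V_m² = (0.08314)(521.8)/(0.04121 − 0.01663) − 0.2101/(0.04121)²
  = 43.382/0.024580 − 123.71 = 1764.9 − 123.71 = 1641.2 bar
Z = PV_m/(RT) = (1641.2)(0.04121)/((0.08314)(521.8)) = 67.634/43.382 = 1.559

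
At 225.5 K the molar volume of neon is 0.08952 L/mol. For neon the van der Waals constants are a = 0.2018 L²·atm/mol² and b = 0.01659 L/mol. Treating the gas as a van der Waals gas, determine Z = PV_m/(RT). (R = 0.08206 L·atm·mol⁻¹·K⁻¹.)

P = RT/(V_m − b) − a/V_m² = (0.08206)(225.5)/(0.08952 − 0.01659) − 0.2018/(0.08952)²
  = 18.505/0.072930 − 25.181 = 253.74 − 25.181 = 228.56 atm
Z = PV_m/(RT) = (228.56)(0.08952)/((0.08206)(225.5)) = 20.461/18.505 = 1.106

Z ≈ 1.106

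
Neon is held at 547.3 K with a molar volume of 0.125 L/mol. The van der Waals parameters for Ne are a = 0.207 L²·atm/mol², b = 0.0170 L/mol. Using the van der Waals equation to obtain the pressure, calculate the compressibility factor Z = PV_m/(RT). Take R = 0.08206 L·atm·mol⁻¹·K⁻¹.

Z ≈ 1.121

P = RT/(V_m − b) − a/V_m² = (0.08206)(547.3)/(0.125 − 0.0170) − 0.207/(0.125)²
  = 44.911/0.10800 − 13.248 = 415.84 − 13.248 = 402.59 atm
Z = PV_m/(RT) = (402.59)(0.125)/((0.08206)(547.3)) = 50.324/44.911 = 1.121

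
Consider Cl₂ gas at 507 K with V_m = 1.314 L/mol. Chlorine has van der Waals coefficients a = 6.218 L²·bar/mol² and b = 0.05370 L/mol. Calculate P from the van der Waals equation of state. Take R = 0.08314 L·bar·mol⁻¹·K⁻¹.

P ≈ 29.84 bar

P = RT/(V_m − b) − a/V_m²
RT/(V_m − b) = (0.08314)(507)/(1.314 − 0.05370) = 42.152/1.2603 = 33.446 bar
a/V_m² = 6.218/(1.314)² = 3.6013 bar
P = 33.446 − 3.6013 = 29.84 bar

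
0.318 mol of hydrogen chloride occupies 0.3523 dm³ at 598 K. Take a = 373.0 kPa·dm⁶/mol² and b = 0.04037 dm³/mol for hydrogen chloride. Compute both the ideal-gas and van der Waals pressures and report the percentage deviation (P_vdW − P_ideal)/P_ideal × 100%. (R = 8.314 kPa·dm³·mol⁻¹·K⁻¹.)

-2.99 %

Ideal: P_ideal = nRT/V = (0.318)(8.314)(598)/0.3523 = 4487.72 kPa
vdW: P = nRT/(V − nb) − a n²/V² = 1581.02/0.339462 − 37.7193/0.124115 = 4657.43 − 303.906 = 4353.52 kPa
% deviation = (4353.52 − 4487.72)/4487.72 × 100% = -2.99%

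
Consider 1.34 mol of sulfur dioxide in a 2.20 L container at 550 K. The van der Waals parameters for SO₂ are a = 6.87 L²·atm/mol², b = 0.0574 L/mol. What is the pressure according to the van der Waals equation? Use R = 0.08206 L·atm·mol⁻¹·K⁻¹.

P ≈ 25.94 atm

P = nRT/(V − nb) − a n²/V²
nRT/(V − nb) = (1.34)(0.08206)(550)/(2.20 − 1.34×0.0574) = 60.478/2.1231 = 28.486 atm
a n²/V² = (6.87)(1.34)²/(2.20)² = 2.5487 atm
P = 28.486 − 2.5487 = 25.94 atm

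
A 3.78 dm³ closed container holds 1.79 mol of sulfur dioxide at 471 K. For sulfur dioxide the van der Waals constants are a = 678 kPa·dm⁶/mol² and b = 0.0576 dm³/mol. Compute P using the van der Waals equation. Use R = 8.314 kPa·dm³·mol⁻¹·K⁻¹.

P ≈ 1754 kPa

P = nRT/(V − nb) − a n²/V²
nRT/(V − nb) = (1.79)(8.314)(471)/(3.78 − 1.79×0.0576) = 7009.5/3.6769 = 1906.4 kPa
a n²/V² = (678)(1.79)²/(3.78)² = 152.04 kPa
P = 1906.4 − 152.04 = 1754 kPa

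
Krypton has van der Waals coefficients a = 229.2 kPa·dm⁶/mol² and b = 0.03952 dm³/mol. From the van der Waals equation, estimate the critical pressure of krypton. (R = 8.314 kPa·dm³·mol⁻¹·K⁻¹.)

P_c ≈ 5435 kPa

For a van der Waals gas, P_c = a/(27b²).
P_c = 229.2/(27×(0.03952)²) = 229.2/0.042169 = 5435 kPa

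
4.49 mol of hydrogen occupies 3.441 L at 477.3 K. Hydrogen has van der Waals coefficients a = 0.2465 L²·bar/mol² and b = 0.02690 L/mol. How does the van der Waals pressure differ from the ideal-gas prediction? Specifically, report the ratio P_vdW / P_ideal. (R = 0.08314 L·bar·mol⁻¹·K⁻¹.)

P_vdW / P_ideal ≈ 1.028

Ideal: P_ideal = nRT/V = (4.49)(0.08314)(477.3)/3.441 = 51.7801 bar
vdW: P = nRT/(V − nb) − a n²/V² = 178.175/3.32022 − 4.96946/11.8405 = 53.6636 − 0.419700 = 53.2439 bar
Ratio = 53.2439/51.7801 = 1.028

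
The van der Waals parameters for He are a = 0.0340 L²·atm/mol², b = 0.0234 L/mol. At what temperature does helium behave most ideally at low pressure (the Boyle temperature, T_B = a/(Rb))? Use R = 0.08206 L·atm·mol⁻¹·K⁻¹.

T_B ≈ 17.71 K

For a van der Waals gas the second virial coefficient B₂ = b − a/(RT) vanishes at T_B = a/(Rb).
T_B = 0.0340/(0.08206×0.0234) = 0.0340/0.0019202 = 17.71 K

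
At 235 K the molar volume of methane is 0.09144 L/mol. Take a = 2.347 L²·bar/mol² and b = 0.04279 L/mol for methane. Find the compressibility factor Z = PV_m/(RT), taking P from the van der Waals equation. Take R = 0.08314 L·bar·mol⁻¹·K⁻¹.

P = RT/(V_m − b) − a/V_m² = (0.08314)(235)/(0.09144 − 0.04279) − 2.347/(0.09144)²
  = 19.538/0.048650 − 280.70 = 401.60 − 280.70 = 120.90 bar
Z = PV_m/(RT) = (120.90)(0.09144)/((0.08314)(235)) = 11.055/19.538 = 0.5658

Z ≈ 0.5658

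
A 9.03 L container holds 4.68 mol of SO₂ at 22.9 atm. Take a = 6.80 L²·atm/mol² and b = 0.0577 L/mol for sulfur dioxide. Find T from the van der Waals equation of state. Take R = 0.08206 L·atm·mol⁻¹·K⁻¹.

T ≈ 564.0 K

T = (P + a n²/V²)(V − nb)/(nR)
P + a n²/V² = 22.9 + (6.80)(4.68)²/(9.03)² = 24.727 atm
V − nb = 9.03 − (4.68)(0.0577) = 8.7600 L
T = (24.727)(8.7600)/((4.68)(0.08206)) = 564.0 K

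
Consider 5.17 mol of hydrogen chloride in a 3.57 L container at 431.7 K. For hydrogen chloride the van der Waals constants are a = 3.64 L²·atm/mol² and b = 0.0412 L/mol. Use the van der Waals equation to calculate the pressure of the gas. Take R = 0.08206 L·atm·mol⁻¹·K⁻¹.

P ≈ 46.92 atm

P = nRT/(V − nb) − a n²/V²
nRT/(V − nb) = (5.17)(0.08206)(431.7)/(3.57 − 5.17×0.0412) = 183.15/3.3570 = 54.558 atm
a n²/V² = (3.64)(5.17)²/(3.57)² = 7.6339 atm
P = 54.558 − 7.6339 = 46.92 atm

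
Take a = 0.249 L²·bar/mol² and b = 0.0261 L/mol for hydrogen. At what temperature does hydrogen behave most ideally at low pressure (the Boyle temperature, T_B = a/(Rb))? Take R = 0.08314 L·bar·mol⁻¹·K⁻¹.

T_B ≈ 114.7 K

For a van der Waals gas the second virial coefficient B₂ = b − a/(RT) vanishes at T_B = a/(Rb).
T_B = 0.249/(0.08314×0.0261) = 0.249/0.0021700 = 114.7 K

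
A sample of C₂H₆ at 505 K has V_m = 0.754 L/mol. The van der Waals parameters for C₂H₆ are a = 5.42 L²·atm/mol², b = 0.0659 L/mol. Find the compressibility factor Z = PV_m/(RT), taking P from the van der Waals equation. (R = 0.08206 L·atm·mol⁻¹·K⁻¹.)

P = RT/(V_m − b) − a/V_m² = (0.08206)(505)/(0.754 − 0.0659) − 5.42/(0.754)²
  = 41.440/0.68810 − 9.5336 = 60.224 − 9.5336 = 50.690 atm
Z = PV_m/(RT) = (50.690)(0.754)/((0.08206)(505)) = 38.220/41.440 = 0.9223

Z ≈ 0.9223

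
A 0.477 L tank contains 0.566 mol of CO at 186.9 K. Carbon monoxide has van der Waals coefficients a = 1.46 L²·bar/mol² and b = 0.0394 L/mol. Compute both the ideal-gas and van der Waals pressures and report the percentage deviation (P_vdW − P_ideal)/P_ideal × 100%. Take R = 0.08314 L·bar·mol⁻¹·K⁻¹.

Ideal: P_ideal = nRT/V = (0.566)(0.08314)(186.9)/0.477 = 18.4382 bar
vdW: P = nRT/(V − nb) − a n²/V² = 8.79500/0.454700 − 0.467720/0.227529 = 19.3424 − 2.05565 = 17.2868 bar
% deviation = (17.2868 − 18.4382)/18.4382 × 100% = -6.24%

-6.24 %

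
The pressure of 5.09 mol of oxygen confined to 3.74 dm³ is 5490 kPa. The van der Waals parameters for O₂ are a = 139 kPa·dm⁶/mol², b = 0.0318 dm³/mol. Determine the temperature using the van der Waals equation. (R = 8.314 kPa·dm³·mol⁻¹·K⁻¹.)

T ≈ 486.0 K

T = (P + a n²/V²)(V − nb)/(nR)
P + a n²/V² = 5490 + (139)(5.09)²/(3.74)² = 5747.5 kPa
V − nb = 3.74 − (5.09)(0.0318) = 3.5781 dm³
T = (5747.5)(3.5781)/((5.09)(8.314)) = 486.0 K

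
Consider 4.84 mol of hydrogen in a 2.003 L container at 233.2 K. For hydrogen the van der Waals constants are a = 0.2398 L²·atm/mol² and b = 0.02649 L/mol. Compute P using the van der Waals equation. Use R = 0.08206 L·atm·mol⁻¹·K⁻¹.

P = nRT/(V − nb) − a n²/V²
nRT/(V − nb) = (4.84)(0.08206)(233.2)/(2.003 − 4.84×0.02649) = 92.620/1.8748 = 49.403 atm
a n²/V² = (0.2398)(4.84)²/(2.003)² = 1.4002 atm
P = 49.403 − 1.4002 = 48.00 atm

P ≈ 48.00 atm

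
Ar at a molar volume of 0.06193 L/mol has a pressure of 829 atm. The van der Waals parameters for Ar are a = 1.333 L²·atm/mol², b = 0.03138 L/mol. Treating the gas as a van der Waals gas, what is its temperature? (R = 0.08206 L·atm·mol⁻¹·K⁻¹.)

T = (P + a/V_m²)(V_m − b)/R
P + a/V_m² = 829 + 1.333/(0.06193)² = 1176.6 atm
V_m − b = 0.06193 − 0.03138 = 0.030550 L/mol
T = (1176.6)(0.030550)/0.08206 = 438.0 K

T ≈ 438.0 K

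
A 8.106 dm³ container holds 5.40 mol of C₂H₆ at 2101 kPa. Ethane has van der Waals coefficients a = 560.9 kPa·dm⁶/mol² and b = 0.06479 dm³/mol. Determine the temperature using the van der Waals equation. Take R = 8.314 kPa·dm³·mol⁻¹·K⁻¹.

T ≈ 406.0 K

T = (P + a n²/V²)(V − nb)/(nR)
P + a n²/V² = 2101 + (560.9)(5.40)²/(8.106)² = 2349.9 kPa
V − nb = 8.106 − (5.40)(0.06479) = 7.7561 dm³
T = (2349.9)(7.7561)/((5.40)(8.314)) = 406.0 K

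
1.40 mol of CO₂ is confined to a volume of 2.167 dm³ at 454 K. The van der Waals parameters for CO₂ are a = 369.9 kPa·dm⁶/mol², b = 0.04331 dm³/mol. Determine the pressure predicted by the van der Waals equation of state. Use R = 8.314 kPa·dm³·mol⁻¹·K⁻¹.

P = nRT/(V − nb) − a n²/V²
nRT/(V − nb) = (1.40)(8.314)(454)/(2.167 − 1.40×0.04331) = 5284.4/2.1064 = 2508.7 kPa
a n²/V² = (369.9)(1.40)²/(2.167)² = 154.39 kPa
P = 2508.7 − 154.39 = 2354 kPa

P ≈ 2354 kPa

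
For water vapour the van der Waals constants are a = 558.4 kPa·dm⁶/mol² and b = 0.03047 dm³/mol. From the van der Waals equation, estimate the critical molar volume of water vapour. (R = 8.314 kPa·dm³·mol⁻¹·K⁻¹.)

For a van der Waals gas, V_m,c = 3b.
V_m,c = 3×0.03047 = 0.09141 dm³/mol

V_m,c ≈ 0.09141 dm³/mol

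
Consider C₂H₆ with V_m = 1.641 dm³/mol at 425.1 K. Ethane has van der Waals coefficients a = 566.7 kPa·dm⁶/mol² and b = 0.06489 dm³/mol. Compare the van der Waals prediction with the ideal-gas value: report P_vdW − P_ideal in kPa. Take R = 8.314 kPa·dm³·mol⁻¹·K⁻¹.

ΔP ≈ -121.8 kPa

Ideal: P_ideal = RT/V_m = (8.314)(425.1)/1.641 = 2153.74 kPa
vdW: P = RT/(V_m − b) − a/V_m² = 3534.28/1.57611 − 566.7/2.69288 = 2242.41 − 210.444 = 2031.97 kPa
ΔP = 2031.97 − 2153.74 = -121.8 kPa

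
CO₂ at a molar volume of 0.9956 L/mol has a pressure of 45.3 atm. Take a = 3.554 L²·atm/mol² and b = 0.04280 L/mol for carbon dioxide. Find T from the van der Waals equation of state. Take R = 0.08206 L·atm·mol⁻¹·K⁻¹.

T ≈ 567.6 K

T = (P + a/V_m²)(V_m − b)/R
P + a/V_m² = 45.3 + 3.554/(0.9956)² = 48.885 atm
V_m − b = 0.9956 − 0.04280 = 0.95280 L/mol
T = (48.885)(0.95280)/0.08206 = 567.6 K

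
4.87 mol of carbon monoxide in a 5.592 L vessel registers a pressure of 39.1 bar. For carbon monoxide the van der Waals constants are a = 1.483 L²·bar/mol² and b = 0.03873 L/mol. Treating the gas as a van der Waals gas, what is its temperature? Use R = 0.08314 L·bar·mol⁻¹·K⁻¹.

T ≈ 536.8 K

T = (P + a n²/V²)(V − nb)/(nR)
P + a n²/V² = 39.1 + (1.483)(4.87)²/(5.592)² = 40.225 bar
V − nb = 5.592 − (4.87)(0.03873) = 5.4034 L
T = (40.225)(5.4034)/((4.87)(0.08314)) = 536.8 K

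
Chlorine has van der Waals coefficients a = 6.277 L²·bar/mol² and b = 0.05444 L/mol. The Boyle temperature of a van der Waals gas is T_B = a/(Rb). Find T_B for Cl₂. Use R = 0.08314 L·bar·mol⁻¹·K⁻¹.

For a van der Waals gas the second virial coefficient B₂ = b − a/(RT) vanishes at T_B = a/(Rb).
T_B = 6.277/(0.08314×0.05444) = 6.277/0.0045261 = 1387 K

T_B ≈ 1387 K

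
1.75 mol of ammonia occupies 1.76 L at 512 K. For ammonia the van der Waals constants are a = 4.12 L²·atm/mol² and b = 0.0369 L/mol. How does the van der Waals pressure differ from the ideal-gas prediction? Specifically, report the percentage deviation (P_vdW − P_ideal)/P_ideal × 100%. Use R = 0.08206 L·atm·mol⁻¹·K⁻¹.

-5.94 %

Ideal: P_ideal = nRT/V = (1.75)(0.08206)(512)/1.76 = 41.7760 atm
vdW: P = nRT/(V − nb) − a n²/V² = 73.5258/1.69543 − 12.6175/3.09760 = 43.3671 − 4.07331 = 39.2938 atm
% deviation = (39.2938 − 41.7760)/41.7760 × 100% = -5.94%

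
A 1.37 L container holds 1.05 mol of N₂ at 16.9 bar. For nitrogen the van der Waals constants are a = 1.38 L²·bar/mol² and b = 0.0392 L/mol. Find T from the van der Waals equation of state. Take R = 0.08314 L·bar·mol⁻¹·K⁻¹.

T ≈ 269.6 K

T = (P + a n²/V²)(V − nb)/(nR)
P + a n²/V² = 16.9 + (1.38)(1.05)²/(1.37)² = 17.711 bar
V − nb = 1.37 − (1.05)(0.0392) = 1.3288 L
T = (17.711)(1.3288)/((1.05)(0.08314)) = 269.6 K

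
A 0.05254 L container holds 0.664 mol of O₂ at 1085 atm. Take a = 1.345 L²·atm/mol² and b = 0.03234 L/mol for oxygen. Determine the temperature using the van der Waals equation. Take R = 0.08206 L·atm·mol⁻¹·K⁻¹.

T ≈ 741.1 K

T = (P + a n²/V²)(V − nb)/(nR)
P + a n²/V² = 1085 + (1.345)(0.664)²/(0.05254)² = 1299.8 atm
V − nb = 0.05254 − (0.664)(0.03234) = 0.031066 L
T = (1299.8)(0.031066)/((0.664)(0.08206)) = 741.1 K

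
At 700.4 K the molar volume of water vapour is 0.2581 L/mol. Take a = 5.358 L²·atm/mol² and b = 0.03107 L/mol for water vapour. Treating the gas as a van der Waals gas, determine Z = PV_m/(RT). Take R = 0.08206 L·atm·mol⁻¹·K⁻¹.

P = RT/(V_m − b) − a/V_m² = (0.08206)(700.4)/(0.2581 − 0.03107) − 5.358/(0.2581)²
  = 57.475/0.22703 − 80.432 = 253.16 − 80.432 = 172.73 atm
Z = PV_m/(RT) = (172.73)(0.2581)/((0.08206)(700.4)) = 44.582/57.475 = 0.7757

Z ≈ 0.7757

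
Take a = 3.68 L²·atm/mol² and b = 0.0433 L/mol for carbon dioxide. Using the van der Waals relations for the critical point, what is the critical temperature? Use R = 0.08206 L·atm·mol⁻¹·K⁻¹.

T_c ≈ 306.9 K

For a van der Waals gas, T_c = 8a/(27Rb).
T_c = 8×3.68/(27×0.08206×0.0433) = 29.440/0.095936 = 306.9 K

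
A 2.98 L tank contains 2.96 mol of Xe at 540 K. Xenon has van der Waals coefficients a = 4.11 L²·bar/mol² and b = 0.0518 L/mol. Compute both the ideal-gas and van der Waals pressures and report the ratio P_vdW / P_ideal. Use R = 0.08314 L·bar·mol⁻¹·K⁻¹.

Ideal: P_ideal = nRT/V = (2.96)(0.08314)(540)/2.98 = 44.5943 bar
vdW: P = nRT/(V − nb) − a n²/V² = 132.891/2.82667 − 36.0102/8.88040 = 47.0133 − 4.05502 = 42.9583 bar
Ratio = 42.9583/44.5943 = 0.9633

P_vdW / P_ideal ≈ 0.9633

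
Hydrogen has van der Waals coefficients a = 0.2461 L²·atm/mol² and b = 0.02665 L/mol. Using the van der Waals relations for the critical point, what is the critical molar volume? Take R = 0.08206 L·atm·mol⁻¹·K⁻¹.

For a van der Waals gas, V_m,c = 3b.
V_m,c = 3×0.02665 = 0.07995 L/mol

V_m,c ≈ 0.07995 L/mol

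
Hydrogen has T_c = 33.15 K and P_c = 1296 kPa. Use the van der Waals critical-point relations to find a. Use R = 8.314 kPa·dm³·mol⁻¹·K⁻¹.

From T_c = 8a/(27Rb) and P_c = a/(27b²): a = 27 R² T_c²/(64 P_c).
a = 27×(8.314)²×(33.15)²/(64×1296) = 2050930/82944 = 24.73 kPa·dm⁶/mol²

a ≈ 24.73 kPa·dm⁶/mol²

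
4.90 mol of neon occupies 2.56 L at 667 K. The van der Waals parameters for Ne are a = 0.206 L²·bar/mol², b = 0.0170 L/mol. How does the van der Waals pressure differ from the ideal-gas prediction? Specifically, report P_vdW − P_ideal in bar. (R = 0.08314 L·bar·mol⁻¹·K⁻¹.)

Ideal: P_ideal = nRT/V = (4.90)(0.08314)(667)/2.56 = 106.143 bar
vdW: P = nRT/(V − nb) − a n²/V² = 271.726/2.47670 − 4.94606/6.55360 = 109.713 − 0.754709 = 108.958 bar
ΔP = 108.958 − 106.143 = 2.82 bar

ΔP ≈ 2.82 bar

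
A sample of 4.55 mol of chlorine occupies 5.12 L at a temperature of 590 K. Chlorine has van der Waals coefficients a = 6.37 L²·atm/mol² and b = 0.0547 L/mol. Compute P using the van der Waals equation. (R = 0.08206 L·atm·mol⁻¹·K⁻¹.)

P = nRT/(V − nb) − a n²/V²
nRT/(V − nb) = (4.55)(0.08206)(590)/(5.12 − 4.55×0.0547) = 220.29/4.8711 = 45.224 atm
a n²/V² = (6.37)(4.55)²/(5.12)² = 5.0306 atm
P = 45.224 − 5.0306 = 40.19 atm

P ≈ 40.19 atm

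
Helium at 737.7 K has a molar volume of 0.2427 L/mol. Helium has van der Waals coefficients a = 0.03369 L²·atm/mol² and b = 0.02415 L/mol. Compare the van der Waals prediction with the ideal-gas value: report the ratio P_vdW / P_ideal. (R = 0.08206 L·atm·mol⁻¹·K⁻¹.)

Ideal: P_ideal = RT/V_m = (0.08206)(737.7)/0.2427 = 249.426 atm
vdW: P = RT/(V_m − b) − a/V_m² = 60.5357/0.218550 − 0.03369/0.0589033 = 276.988 − 0.571954 = 276.416 atm
Ratio = 276.416/249.426 = 1.108

P_vdW / P_ideal ≈ 1.108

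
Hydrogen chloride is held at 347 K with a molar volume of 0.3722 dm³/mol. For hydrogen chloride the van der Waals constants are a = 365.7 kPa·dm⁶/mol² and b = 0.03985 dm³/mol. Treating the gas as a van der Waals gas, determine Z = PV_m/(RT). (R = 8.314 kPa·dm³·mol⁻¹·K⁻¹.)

Z ≈ 0.7793

P = RT/(V_m − b) − a/V_m² = (8.314)(347)/(0.3722 − 0.03985) − 365.7/(0.3722)²
  = 2885.0/0.33235 − 2639.8 = 8680.6 − 2639.8 = 6040.8 kPa
Z = PV_m/(RT) = (6040.8)(0.3722)/((8.314)(347)) = 2248.4/2885.0 = 0.7793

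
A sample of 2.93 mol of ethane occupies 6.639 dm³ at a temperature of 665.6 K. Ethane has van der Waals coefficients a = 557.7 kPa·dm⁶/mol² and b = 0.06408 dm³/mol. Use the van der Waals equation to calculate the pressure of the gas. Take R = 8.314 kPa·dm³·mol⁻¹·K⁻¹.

P ≈ 2405 kPa

P = nRT/(V − nb) − a n²/V²
nRT/(V − nb) = (2.93)(8.314)(665.6)/(6.639 − 2.93×0.06408) = 16214/6.4512 = 2513.3 kPa
a n²/V² = (557.7)(2.93)²/(6.639)² = 108.63 kPa
P = 2513.3 − 108.63 = 2405 kPa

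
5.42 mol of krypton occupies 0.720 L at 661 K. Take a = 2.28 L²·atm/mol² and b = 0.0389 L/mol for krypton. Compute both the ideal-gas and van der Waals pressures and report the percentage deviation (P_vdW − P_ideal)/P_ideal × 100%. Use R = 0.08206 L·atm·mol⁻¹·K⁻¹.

9.77 %

Ideal: P_ideal = nRT/V = (5.42)(0.08206)(661)/0.720 = 408.319 atm
vdW: P = nRT/(V − nb) − a n²/V² = 293.990/0.509162 − 66.9782/0.518400 = 577.400 − 129.202 = 448.198 atm
% deviation = (448.198 − 408.319)/408.319 × 100% = 9.77%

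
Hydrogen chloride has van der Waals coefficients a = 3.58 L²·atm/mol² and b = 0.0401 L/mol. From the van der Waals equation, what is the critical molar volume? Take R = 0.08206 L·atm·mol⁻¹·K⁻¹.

V_m,c ≈ 0.1203 L/mol

For a van der Waals gas, V_m,c = 3b.
V_m,c = 3×0.0401 = 0.1203 L/mol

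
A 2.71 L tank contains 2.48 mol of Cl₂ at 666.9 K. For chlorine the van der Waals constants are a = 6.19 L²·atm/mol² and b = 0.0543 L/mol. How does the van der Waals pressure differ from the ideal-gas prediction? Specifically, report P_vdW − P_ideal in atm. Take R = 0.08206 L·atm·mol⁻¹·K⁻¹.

Ideal: P_ideal = nRT/V = (2.48)(0.08206)(666.9)/2.71 = 50.0812 atm
vdW: P = nRT/(V − nb) − a n²/V² = 135.720/2.57534 − 38.0710/7.34410 = 52.6998 − 5.18389 = 47.5159 atm
ΔP = 47.5159 − 50.0812 = -2.565 atm

ΔP ≈ -2.565 atm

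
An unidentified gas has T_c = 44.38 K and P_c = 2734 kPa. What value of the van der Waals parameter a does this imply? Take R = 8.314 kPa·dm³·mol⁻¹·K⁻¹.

From T_c = 8a/(27Rb) and P_c = a/(27b²): a = 27 R² T_c²/(64 P_c).
a = 27×(8.314)²×(44.38)²/(64×2734) = 3675855/174976 = 21.01 kPa·dm⁶/mol²

a ≈ 21.01 kPa·dm⁶/mol²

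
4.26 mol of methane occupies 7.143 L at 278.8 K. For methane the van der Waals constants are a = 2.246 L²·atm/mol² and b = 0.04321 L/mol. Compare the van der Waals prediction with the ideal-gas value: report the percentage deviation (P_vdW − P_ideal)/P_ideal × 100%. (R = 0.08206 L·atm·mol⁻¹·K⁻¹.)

-3.21 %

Ideal: P_ideal = nRT/V = (4.26)(0.08206)(278.8)/7.143 = 13.6444 atm
vdW: P = nRT/(V − nb) − a n²/V² = 97.4617/6.95893 − 40.7595/51.0224 = 14.0053 − 0.798855 = 13.2064 atm
% deviation = (13.2064 − 13.6444)/13.6444 × 100% = -3.21%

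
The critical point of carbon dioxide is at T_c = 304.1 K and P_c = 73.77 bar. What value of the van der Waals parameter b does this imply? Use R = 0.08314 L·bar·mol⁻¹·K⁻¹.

From T_c = 8a/(27Rb) and P_c = a/(27b²): b = R T_c/(8 P_c).
b = (0.08314)(304.1)/(8×73.77) = 25.283/590.16 = 0.04284 L/mol

b ≈ 0.04284 L/mol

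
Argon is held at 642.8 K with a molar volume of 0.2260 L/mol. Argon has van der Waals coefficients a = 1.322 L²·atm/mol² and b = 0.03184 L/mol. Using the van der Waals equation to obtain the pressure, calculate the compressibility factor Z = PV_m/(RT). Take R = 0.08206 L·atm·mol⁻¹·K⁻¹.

P = RT/(V_m − b) − a/V_m² = (0.08206)(642.8)/(0.2260 − 0.03184) − 1.322/(0.2260)²
  = 52.748/0.19416 − 25.883 = 271.67 − 25.883 = 245.79 atm
Z = PV_m/(RT) = (245.79)(0.2260)/((0.08206)(642.8)) = 55.549/52.748 = 1.053

Z ≈ 1.053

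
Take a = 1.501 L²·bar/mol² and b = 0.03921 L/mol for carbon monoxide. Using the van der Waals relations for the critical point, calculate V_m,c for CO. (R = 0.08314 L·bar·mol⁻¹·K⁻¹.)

For a van der Waals gas, V_m,c = 3b.
V_m,c = 3×0.03921 = 0.1176 L/mol

V_m,c ≈ 0.1176 L/mol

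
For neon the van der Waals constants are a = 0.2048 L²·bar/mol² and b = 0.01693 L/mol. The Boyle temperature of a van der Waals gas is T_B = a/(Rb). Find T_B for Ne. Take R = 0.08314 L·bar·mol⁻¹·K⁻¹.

For a van der Waals gas the second virial coefficient B₂ = b − a/(RT) vanishes at T_B = a/(Rb).
T_B = 0.2048/(0.08314×0.01693) = 0.2048/0.0014076 = 145.5 K

T_B ≈ 145.5 K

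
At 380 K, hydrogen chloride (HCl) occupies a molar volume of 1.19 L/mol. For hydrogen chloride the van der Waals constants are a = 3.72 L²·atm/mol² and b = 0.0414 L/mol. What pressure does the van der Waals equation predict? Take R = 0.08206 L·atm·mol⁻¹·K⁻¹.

P ≈ 24.52 atm

P = RT/(V_m − b) − a/V_m²
RT/(V_m − b) = (0.08206)(380)/(1.19 − 0.0414) = 31.183/1.1486 = 27.149 atm
a/V_m² = 3.72/(1.19)² = 2.6269 atm
P = 27.149 − 2.6269 = 24.52 atm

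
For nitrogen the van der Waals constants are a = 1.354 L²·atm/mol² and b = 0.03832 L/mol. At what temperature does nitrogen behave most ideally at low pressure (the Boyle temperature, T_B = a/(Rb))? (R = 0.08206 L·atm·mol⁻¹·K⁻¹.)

T_B ≈ 430.6 K

For a van der Waals gas the second virial coefficient B₂ = b − a/(RT) vanishes at T_B = a/(Rb).
T_B = 1.354/(0.08206×0.03832) = 1.354/0.0031445 = 430.6 K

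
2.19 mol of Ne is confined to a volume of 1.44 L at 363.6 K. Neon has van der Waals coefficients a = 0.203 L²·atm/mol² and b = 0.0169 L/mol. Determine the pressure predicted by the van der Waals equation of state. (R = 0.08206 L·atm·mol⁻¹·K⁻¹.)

P ≈ 46.10 atm

P = nRT/(V − nb) − a n²/V²
nRT/(V − nb) = (2.19)(0.08206)(363.6)/(1.44 − 2.19×0.0169) = 65.343/1.4030 = 46.574 atm
a n²/V² = (0.203)(2.19)²/(1.44)² = 0.46953 atm
P = 46.574 − 0.46953 = 46.10 atm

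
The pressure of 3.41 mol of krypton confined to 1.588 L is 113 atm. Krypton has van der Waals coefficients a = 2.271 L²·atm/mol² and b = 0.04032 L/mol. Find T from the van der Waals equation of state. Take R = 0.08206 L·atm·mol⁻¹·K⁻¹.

T ≈ 640.0 K

T = (P + a n²/V²)(V − nb)/(nR)
P + a n²/V² = 113 + (2.271)(3.41)²/(1.588)² = 123.47 atm
V − nb = 1.588 − (3.41)(0.04032) = 1.4505 L
T = (123.47)(1.4505)/((3.41)(0.08206)) = 640.0 K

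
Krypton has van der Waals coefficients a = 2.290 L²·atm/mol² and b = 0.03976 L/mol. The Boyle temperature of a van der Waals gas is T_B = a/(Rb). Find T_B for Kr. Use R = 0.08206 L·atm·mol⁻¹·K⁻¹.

For a van der Waals gas the second virial coefficient B₂ = b − a/(RT) vanishes at T_B = a/(Rb).
T_B = 2.290/(0.08206×0.03976) = 2.290/0.0032627 = 701.9 K

T_B ≈ 701.9 K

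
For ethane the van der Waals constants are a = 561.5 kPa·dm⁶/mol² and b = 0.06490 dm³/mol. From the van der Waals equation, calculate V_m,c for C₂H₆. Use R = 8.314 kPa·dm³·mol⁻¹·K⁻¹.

For a van der Waals gas, V_m,c = 3b.
V_m,c = 3×0.06490 = 0.1947 dm³/mol

V_m,c ≈ 0.1947 dm³/mol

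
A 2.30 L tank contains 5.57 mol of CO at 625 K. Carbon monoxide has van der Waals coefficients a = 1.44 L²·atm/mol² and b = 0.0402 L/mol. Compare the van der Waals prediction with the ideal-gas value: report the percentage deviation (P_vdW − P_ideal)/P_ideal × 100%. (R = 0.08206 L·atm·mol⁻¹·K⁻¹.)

3.99 %

Ideal: P_ideal = nRT/V = (5.57)(0.08206)(625)/2.30 = 124.205 atm
vdW: P = nRT/(V − nb) − a n²/V² = 285.671/2.07609 − 44.6759/5.29000 = 137.600 − 8.44535 = 129.155 atm
% deviation = (129.155 − 124.205)/124.205 × 100% = 3.99%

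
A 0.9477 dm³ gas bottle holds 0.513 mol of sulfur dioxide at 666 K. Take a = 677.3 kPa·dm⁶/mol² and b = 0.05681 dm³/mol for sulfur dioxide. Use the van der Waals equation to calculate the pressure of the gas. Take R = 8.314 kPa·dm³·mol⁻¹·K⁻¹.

P = nRT/(V − nb) − a n²/V²
nRT/(V − nb) = (0.513)(8.314)(666)/(0.9477 − 0.513×0.05681) = 2840.5/0.91856 = 3092.3 kPa
a n²/V² = (677.3)(0.513)²/(0.9477)² = 198.46 kPa
P = 3092.3 − 198.46 = 2894 kPa

P ≈ 2894 kPa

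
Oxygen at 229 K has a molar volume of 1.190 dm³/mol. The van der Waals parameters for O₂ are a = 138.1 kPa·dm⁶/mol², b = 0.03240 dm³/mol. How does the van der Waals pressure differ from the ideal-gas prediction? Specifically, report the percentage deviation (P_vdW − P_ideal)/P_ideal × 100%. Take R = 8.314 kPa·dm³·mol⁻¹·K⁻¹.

-3.30 %

Ideal: P_ideal = RT/V_m = (8.314)(229)/1.190 = 1599.92 kPa
vdW: P = RT/(V_m − b) − a/V_m² = 1903.91/1.15760 − 138.1/1.41610 = 1644.70 − 97.5214 = 1547.18 kPa
% deviation = (1547.18 − 1599.92)/1599.92 × 100% = -3.30%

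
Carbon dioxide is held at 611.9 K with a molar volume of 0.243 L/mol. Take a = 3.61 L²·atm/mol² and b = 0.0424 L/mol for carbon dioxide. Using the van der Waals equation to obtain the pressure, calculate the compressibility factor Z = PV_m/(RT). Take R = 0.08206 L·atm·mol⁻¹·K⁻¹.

Z ≈ 0.9155

P = RT/(V_m − b) − a/V_m² = (0.08206)(611.9)/(0.243 − 0.0424) − 3.61/(0.243)²
  = 50.213/0.20060 − 61.136 = 250.31 − 61.136 = 189.17 atm
Z = PV_m/(RT) = (189.17)(0.243)/((0.08206)(611.9)) = 45.968/50.213 = 0.9155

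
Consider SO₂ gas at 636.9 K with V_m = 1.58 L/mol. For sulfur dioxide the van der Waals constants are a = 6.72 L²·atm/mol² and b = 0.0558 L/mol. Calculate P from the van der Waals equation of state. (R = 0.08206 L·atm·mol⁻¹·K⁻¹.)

P ≈ 31.60 atm

P = RT/(V_m − b) − a/V_m²
RT/(V_m − b) = (0.08206)(636.9)/(1.58 − 0.0558) = 52.264/1.5242 = 34.289 atm
a/V_m² = 6.72/(1.58)² = 2.6919 atm
P = 34.289 − 2.6919 = 31.60 atm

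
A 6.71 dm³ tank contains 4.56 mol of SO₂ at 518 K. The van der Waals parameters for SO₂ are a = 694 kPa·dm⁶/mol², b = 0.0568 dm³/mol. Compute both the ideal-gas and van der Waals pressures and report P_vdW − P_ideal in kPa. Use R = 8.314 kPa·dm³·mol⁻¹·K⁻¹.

Ideal: P_ideal = nRT/V = (4.56)(8.314)(518)/6.71 = 2926.73 kPa
vdW: P = nRT/(V − nb) − a n²/V² = 19638.3/6.45099 − 14430.8/45.0241 = 3044.23 − 320.513 = 2723.72 kPa
ΔP = 2723.72 − 2926.73 = -203.0 kPa

ΔP ≈ -203.0 kPa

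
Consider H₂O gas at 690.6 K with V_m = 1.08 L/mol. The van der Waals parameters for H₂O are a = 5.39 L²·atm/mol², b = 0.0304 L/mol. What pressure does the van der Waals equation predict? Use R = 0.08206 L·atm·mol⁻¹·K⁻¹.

P = RT/(V_m − b) − a/V_m²
RT/(V_m − b) = (0.08206)(690.6)/(1.08 − 0.0304) = 56.671/1.0496 = 53.993 atm
a/V_m² = 5.39/(1.08)² = 4.6211 atm
P = 53.993 − 4.6211 = 49.37 atm

P ≈ 49.37 atm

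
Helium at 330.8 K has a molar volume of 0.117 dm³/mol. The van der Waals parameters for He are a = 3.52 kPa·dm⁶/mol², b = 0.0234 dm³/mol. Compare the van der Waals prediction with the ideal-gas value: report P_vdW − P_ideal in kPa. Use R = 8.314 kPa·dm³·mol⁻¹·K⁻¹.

Ideal: P_ideal = RT/V_m = (8.314)(330.8)/0.117 = 23506.6 kPa
vdW: P = RT/(V_m − b) − a/V_m² = 2750.27/0.0936000 − 3.52/0.0136890 = 29383.2 − 257.141 = 29126.1 kPa
ΔP = 29126.1 − 23506.6 = 5620 kPa

ΔP ≈ 5620 kPa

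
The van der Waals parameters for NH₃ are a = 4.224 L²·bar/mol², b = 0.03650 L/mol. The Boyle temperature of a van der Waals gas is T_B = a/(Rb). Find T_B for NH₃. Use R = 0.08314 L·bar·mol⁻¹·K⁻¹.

For a van der Waals gas the second virial coefficient B₂ = b − a/(RT) vanishes at T_B = a/(Rb).
T_B = 4.224/(0.08314×0.03650) = 4.224/0.0030346 = 1392 K

T_B ≈ 1392 K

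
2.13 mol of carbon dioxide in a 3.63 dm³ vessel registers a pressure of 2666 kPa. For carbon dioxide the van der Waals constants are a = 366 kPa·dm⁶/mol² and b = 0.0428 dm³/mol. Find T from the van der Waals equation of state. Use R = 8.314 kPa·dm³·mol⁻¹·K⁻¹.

T ≈ 557.9 K

T = (P + a n²/V²)(V − nb)/(nR)
P + a n²/V² = 2666 + (366)(2.13)²/(3.63)² = 2792.0 kPa
V − nb = 3.63 − (2.13)(0.0428) = 3.5388 dm³
T = (2792.0)(3.5388)/((2.13)(8.314)) = 557.9 K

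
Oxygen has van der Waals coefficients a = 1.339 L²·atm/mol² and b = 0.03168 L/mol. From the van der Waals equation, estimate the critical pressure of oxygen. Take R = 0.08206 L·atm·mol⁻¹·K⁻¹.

P_c ≈ 49.41 atm

For a van der Waals gas, P_c = a/(27b²).
P_c = 1.339/(27×(0.03168)²) = 1.339/0.027098 = 49.41 atm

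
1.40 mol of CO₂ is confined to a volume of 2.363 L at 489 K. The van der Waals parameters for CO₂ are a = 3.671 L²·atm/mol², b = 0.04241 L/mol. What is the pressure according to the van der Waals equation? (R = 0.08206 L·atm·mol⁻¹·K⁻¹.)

P = nRT/(V − nb) − a n²/V²
nRT/(V − nb) = (1.40)(0.08206)(489)/(2.363 − 1.40×0.04241) = 56.178/2.3036 = 24.387 atm
a n²/V² = (3.671)(1.40)²/(2.363)² = 1.2886 atm
P = 24.387 − 1.2886 = 23.10 atm

P ≈ 23.10 atm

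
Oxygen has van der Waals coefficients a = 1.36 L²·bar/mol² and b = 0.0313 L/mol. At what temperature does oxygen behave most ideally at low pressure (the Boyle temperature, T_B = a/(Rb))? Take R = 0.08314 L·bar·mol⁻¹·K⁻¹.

T_B ≈ 522.6 K

For a van der Waals gas the second virial coefficient B₂ = b − a/(RT) vanishes at T_B = a/(Rb).
T_B = 1.36/(0.08314×0.0313) = 1.36/0.0026023 = 522.6 K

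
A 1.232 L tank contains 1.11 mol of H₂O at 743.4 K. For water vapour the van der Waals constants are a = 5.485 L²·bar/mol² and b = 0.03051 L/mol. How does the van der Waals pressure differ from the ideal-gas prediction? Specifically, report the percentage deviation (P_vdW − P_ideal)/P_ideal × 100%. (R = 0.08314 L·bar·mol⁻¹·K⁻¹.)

-5.17 %

Ideal: P_ideal = nRT/V = (1.11)(0.08314)(743.4)/1.232 = 55.6858 bar
vdW: P = nRT/(V − nb) − a n²/V² = 68.6050/1.19813 − 6.75807/1.51782 = 57.2601 − 4.45248 = 52.8076 bar
% deviation = (52.8076 − 55.6858)/55.6858 × 100% = -5.17%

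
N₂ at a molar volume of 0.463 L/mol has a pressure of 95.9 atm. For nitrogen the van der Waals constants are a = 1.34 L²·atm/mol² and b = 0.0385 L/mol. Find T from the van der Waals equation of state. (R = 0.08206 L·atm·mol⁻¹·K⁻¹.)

T ≈ 528.4 K

T = (P + a/V_m²)(V_m − b)/R
P + a/V_m² = 95.9 + 1.34/(0.463)² = 102.15 atm
V_m − b = 0.463 − 0.0385 = 0.42450 L/mol
T = (102.15)(0.42450)/0.08206 = 528.4 K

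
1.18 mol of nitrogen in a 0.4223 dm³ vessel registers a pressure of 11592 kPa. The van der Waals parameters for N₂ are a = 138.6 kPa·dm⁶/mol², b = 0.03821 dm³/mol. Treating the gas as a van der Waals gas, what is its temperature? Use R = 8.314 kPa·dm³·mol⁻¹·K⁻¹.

T = (P + a n²/V²)(V − nb)/(nR)
P + a n²/V² = 11592 + (138.6)(1.18)²/(0.4223)² = 12674 kPa
V − nb = 0.4223 − (1.18)(0.03821) = 0.37721 dm³
T = (12674)(0.37721)/((1.18)(8.314)) = 487.3 K

T ≈ 487.3 K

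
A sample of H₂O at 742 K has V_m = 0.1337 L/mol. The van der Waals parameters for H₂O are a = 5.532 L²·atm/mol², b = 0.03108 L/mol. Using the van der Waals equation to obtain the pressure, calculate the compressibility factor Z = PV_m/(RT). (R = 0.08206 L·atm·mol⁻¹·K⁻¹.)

P = RT/(V_m − b) − a/V_m² = (0.08206)(742)/(0.1337 − 0.03108) − 5.532/(0.1337)²
  = 60.889/0.10262 − 309.47 = 593.34 − 309.47 = 283.87 atm
Z = PV_m/(RT) = (283.87)(0.1337)/((0.08206)(742)) = 37.953/60.889 = 0.6233

Z ≈ 0.6233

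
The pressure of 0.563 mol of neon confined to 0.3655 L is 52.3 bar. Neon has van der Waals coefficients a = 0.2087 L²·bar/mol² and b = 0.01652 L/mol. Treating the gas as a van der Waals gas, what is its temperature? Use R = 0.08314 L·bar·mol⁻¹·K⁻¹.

T ≈ 401.8 K

T = (P + a n²/V²)(V − nb)/(nR)
P + a n²/V² = 52.3 + (0.2087)(0.563)²/(0.3655)² = 52.795 bar
V − nb = 0.3655 − (0.563)(0.01652) = 0.35620 L
T = (52.795)(0.35620)/((0.563)(0.08314)) = 401.8 K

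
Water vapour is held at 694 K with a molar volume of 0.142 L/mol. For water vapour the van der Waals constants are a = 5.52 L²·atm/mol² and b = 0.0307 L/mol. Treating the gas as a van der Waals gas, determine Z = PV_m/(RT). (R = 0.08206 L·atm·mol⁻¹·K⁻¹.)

P = RT/(V_m − b) − a/V_m² = (0.08206)(694)/(0.142 − 0.0307) − 5.52/(0.142)²
  = 56.950/0.11130 − 273.76 = 511.68 − 273.76 = 237.92 atm
Z = PV_m/(RT) = (237.92)(0.142)/((0.08206)(694)) = 33.785/56.950 = 0.5932

Z ≈ 0.5932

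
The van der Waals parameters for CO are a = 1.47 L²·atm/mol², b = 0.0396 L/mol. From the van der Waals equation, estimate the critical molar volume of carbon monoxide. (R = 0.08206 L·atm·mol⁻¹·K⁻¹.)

V_m,c ≈ 0.1188 L/mol

For a van der Waals gas, V_m,c = 3b.
V_m,c = 3×0.0396 = 0.1188 L/mol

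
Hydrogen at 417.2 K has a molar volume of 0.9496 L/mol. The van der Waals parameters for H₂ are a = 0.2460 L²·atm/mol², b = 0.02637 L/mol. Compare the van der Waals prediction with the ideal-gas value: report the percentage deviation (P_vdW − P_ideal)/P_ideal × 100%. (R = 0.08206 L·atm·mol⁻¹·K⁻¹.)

Ideal: P_ideal = RT/V_m = (0.08206)(417.2)/0.9496 = 36.0525 atm
vdW: P = RT/(V_m − b) − a/V_m² = 34.2354/0.923230 − 0.2460/0.901740 = 37.0822 − 0.272806 = 36.8094 atm
% deviation = (36.8094 − 36.0525)/36.0525 × 100% = 2.10%

2.10 %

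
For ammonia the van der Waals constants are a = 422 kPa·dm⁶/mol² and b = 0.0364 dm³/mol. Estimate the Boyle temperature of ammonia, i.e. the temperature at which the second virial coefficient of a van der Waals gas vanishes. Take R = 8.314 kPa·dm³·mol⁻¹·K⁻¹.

For a van der Waals gas the second virial coefficient B₂ = b − a/(RT) vanishes at T_B = a/(Rb).
T_B = 422/(8.314×0.0364) = 422/0.30263 = 1394 K

T_B ≈ 1394 K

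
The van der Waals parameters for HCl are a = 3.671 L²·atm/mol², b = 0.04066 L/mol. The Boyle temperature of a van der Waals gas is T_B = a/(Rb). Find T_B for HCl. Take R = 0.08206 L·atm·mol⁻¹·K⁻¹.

For a van der Waals gas the second virial coefficient B₂ = b − a/(RT) vanishes at T_B = a/(Rb).
T_B = 3.671/(0.08206×0.04066) = 3.671/0.0033366 = 1100 K

T_B ≈ 1100 K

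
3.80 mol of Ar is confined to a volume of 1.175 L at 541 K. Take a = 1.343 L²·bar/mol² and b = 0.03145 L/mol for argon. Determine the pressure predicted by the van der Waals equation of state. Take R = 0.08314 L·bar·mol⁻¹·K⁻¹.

P = nRT/(V − nb) − a n²/V²
nRT/(V − nb) = (3.80)(0.08314)(541)/(1.175 − 3.80×0.03145) = 170.92/1.0555 = 161.93 bar
a n²/V² = (1.343)(3.80)²/(1.175)² = 14.046 bar
P = 161.93 − 14.046 = 147.9 bar

P ≈ 147.9 bar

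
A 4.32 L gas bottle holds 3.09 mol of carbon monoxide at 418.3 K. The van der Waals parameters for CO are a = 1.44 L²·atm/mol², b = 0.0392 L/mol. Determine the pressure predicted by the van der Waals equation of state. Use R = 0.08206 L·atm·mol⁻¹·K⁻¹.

P ≈ 24.52 atm

P = nRT/(V − nb) − a n²/V²
nRT/(V − nb) = (3.09)(0.08206)(418.3)/(4.32 − 3.09×0.0392) = 106.07/4.1989 = 25.261 atm
a n²/V² = (1.44)(3.09)²/(4.32)² = 0.73674 atm
P = 25.261 − 0.73674 = 24.52 atm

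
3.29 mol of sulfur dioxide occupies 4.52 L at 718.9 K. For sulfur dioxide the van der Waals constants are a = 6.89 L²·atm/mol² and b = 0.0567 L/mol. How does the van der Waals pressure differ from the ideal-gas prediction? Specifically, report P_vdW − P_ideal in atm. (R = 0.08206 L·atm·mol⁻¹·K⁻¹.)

ΔP ≈ -1.802 atm

Ideal: P_ideal = nRT/V = (3.29)(0.08206)(718.9)/4.52 = 42.9395 atm
vdW: P = nRT/(V − nb) − a n²/V² = 194.087/4.33346 − 74.5780/20.4304 = 44.7880 − 3.65034 = 41.1377 atm
ΔP = 41.1377 − 42.9395 = -1.802 atm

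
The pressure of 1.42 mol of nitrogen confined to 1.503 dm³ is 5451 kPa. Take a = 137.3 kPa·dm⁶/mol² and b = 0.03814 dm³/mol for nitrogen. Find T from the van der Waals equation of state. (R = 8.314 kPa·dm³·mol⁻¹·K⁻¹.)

T = (P + a n²/V²)(V − nb)/(nR)
P + a n²/V² = 5451 + (137.3)(1.42)²/(1.503)² = 5573.6 kPa
V − nb = 1.503 − (1.42)(0.03814) = 1.4488 dm³
T = (5573.6)(1.4488)/((1.42)(8.314)) = 684.0 K

T ≈ 684.0 K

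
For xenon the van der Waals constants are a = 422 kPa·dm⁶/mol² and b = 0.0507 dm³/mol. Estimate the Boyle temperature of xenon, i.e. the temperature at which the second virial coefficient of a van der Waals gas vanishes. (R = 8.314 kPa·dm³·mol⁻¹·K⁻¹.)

For a van der Waals gas the second virial coefficient B₂ = b − a/(RT) vanishes at T_B = a/(Rb).
T_B = 422/(8.314×0.0507) = 422/0.42152 = 1001 K

T_B ≈ 1001 K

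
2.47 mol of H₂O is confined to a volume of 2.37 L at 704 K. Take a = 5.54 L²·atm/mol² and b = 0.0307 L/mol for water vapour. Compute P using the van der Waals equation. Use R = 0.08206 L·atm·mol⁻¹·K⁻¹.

P = nRT/(V − nb) − a n²/V²
nRT/(V − nb) = (2.47)(0.08206)(704)/(2.37 − 2.47×0.0307) = 142.69/2.2942 = 62.196 atm
a n²/V² = (5.54)(2.47)²/(2.37)² = 6.0174 atm
P = 62.196 − 6.0174 = 56.18 atm

P ≈ 56.18 atm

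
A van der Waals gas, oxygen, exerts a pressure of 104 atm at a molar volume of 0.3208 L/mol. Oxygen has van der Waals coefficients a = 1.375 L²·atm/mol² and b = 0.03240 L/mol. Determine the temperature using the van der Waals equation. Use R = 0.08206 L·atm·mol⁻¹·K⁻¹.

T = (P + a/V_m²)(V_m − b)/R
P + a/V_m² = 104 + 1.375/(0.3208)² = 117.36 atm
V_m − b = 0.3208 − 0.03240 = 0.28840 L/mol
T = (117.36)(0.28840)/0.08206 = 412.5 K

T ≈ 412.5 K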